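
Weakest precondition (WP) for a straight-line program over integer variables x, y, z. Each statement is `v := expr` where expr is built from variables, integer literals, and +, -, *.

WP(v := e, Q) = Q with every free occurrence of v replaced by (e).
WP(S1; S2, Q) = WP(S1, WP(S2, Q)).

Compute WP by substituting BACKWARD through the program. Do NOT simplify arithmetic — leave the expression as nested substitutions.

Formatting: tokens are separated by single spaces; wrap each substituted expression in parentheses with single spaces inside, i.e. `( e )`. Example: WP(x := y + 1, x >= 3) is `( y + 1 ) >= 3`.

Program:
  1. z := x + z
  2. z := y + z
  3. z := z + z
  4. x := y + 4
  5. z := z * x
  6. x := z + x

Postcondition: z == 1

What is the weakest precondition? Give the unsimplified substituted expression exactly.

post: z == 1
stmt 6: x := z + x  -- replace 0 occurrence(s) of x with (z + x)
  => z == 1
stmt 5: z := z * x  -- replace 1 occurrence(s) of z with (z * x)
  => ( z * x ) == 1
stmt 4: x := y + 4  -- replace 1 occurrence(s) of x with (y + 4)
  => ( z * ( y + 4 ) ) == 1
stmt 3: z := z + z  -- replace 1 occurrence(s) of z with (z + z)
  => ( ( z + z ) * ( y + 4 ) ) == 1
stmt 2: z := y + z  -- replace 2 occurrence(s) of z with (y + z)
  => ( ( ( y + z ) + ( y + z ) ) * ( y + 4 ) ) == 1
stmt 1: z := x + z  -- replace 2 occurrence(s) of z with (x + z)
  => ( ( ( y + ( x + z ) ) + ( y + ( x + z ) ) ) * ( y + 4 ) ) == 1

Answer: ( ( ( y + ( x + z ) ) + ( y + ( x + z ) ) ) * ( y + 4 ) ) == 1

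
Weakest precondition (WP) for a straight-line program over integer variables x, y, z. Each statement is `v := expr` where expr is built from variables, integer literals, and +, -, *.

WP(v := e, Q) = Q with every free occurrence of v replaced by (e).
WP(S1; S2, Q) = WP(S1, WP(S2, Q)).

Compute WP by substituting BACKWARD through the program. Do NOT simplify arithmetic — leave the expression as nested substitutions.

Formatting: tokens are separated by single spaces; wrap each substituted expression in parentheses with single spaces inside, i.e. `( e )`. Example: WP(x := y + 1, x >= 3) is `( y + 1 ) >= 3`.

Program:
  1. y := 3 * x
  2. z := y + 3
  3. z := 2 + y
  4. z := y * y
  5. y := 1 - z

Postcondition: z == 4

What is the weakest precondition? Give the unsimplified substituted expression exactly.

Answer: ( ( 3 * x ) * ( 3 * x ) ) == 4

Derivation:
post: z == 4
stmt 5: y := 1 - z  -- replace 0 occurrence(s) of y with (1 - z)
  => z == 4
stmt 4: z := y * y  -- replace 1 occurrence(s) of z with (y * y)
  => ( y * y ) == 4
stmt 3: z := 2 + y  -- replace 0 occurrence(s) of z with (2 + y)
  => ( y * y ) == 4
stmt 2: z := y + 3  -- replace 0 occurrence(s) of z with (y + 3)
  => ( y * y ) == 4
stmt 1: y := 3 * x  -- replace 2 occurrence(s) of y with (3 * x)
  => ( ( 3 * x ) * ( 3 * x ) ) == 4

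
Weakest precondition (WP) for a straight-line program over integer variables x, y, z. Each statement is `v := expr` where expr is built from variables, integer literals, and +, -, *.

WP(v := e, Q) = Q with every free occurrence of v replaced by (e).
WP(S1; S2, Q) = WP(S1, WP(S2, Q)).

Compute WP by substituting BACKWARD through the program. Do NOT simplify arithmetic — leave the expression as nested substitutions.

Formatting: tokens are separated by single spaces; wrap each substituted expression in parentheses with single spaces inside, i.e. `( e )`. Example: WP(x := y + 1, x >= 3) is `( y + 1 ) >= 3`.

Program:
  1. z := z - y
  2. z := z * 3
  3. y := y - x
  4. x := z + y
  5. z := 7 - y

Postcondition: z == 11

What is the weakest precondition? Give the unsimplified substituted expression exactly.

Answer: ( 7 - ( y - x ) ) == 11

Derivation:
post: z == 11
stmt 5: z := 7 - y  -- replace 1 occurrence(s) of z with (7 - y)
  => ( 7 - y ) == 11
stmt 4: x := z + y  -- replace 0 occurrence(s) of x with (z + y)
  => ( 7 - y ) == 11
stmt 3: y := y - x  -- replace 1 occurrence(s) of y with (y - x)
  => ( 7 - ( y - x ) ) == 11
stmt 2: z := z * 3  -- replace 0 occurrence(s) of z with (z * 3)
  => ( 7 - ( y - x ) ) == 11
stmt 1: z := z - y  -- replace 0 occurrence(s) of z with (z - y)
  => ( 7 - ( y - x ) ) == 11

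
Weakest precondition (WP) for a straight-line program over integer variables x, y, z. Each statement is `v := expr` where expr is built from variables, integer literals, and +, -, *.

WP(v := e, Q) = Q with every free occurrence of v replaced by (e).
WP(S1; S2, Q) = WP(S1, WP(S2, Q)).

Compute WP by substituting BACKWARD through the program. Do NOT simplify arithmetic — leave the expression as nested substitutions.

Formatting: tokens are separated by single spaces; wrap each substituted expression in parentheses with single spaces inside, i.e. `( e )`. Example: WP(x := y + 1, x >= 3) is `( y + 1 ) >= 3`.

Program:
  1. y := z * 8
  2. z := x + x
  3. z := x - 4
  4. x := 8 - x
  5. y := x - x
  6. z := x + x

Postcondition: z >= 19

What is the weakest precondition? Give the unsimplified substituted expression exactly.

post: z >= 19
stmt 6: z := x + x  -- replace 1 occurrence(s) of z with (x + x)
  => ( x + x ) >= 19
stmt 5: y := x - x  -- replace 0 occurrence(s) of y with (x - x)
  => ( x + x ) >= 19
stmt 4: x := 8 - x  -- replace 2 occurrence(s) of x with (8 - x)
  => ( ( 8 - x ) + ( 8 - x ) ) >= 19
stmt 3: z := x - 4  -- replace 0 occurrence(s) of z with (x - 4)
  => ( ( 8 - x ) + ( 8 - x ) ) >= 19
stmt 2: z := x + x  -- replace 0 occurrence(s) of z with (x + x)
  => ( ( 8 - x ) + ( 8 - x ) ) >= 19
stmt 1: y := z * 8  -- replace 0 occurrence(s) of y with (z * 8)
  => ( ( 8 - x ) + ( 8 - x ) ) >= 19

Answer: ( ( 8 - x ) + ( 8 - x ) ) >= 19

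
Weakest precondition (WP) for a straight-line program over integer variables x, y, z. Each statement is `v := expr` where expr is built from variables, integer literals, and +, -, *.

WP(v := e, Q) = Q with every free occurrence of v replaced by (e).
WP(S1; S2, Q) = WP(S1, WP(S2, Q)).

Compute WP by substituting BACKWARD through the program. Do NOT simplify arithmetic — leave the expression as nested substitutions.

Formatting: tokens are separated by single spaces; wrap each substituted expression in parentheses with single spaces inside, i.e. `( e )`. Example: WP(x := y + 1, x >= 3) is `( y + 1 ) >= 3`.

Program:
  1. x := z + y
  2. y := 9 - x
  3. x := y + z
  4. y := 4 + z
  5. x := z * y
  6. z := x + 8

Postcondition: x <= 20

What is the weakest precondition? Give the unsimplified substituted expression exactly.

post: x <= 20
stmt 6: z := x + 8  -- replace 0 occurrence(s) of z with (x + 8)
  => x <= 20
stmt 5: x := z * y  -- replace 1 occurrence(s) of x with (z * y)
  => ( z * y ) <= 20
stmt 4: y := 4 + z  -- replace 1 occurrence(s) of y with (4 + z)
  => ( z * ( 4 + z ) ) <= 20
stmt 3: x := y + z  -- replace 0 occurrence(s) of x with (y + z)
  => ( z * ( 4 + z ) ) <= 20
stmt 2: y := 9 - x  -- replace 0 occurrence(s) of y with (9 - x)
  => ( z * ( 4 + z ) ) <= 20
stmt 1: x := z + y  -- replace 0 occurrence(s) of x with (z + y)
  => ( z * ( 4 + z ) ) <= 20

Answer: ( z * ( 4 + z ) ) <= 20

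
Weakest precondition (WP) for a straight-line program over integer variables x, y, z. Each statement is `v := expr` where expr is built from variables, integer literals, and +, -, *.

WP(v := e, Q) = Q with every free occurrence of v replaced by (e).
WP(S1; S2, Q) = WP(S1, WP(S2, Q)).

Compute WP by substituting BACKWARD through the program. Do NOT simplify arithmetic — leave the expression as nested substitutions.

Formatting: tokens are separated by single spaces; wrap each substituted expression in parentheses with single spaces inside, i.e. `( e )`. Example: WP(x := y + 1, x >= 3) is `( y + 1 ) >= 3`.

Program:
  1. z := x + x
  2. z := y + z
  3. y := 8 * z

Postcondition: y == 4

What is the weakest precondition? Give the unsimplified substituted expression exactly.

Answer: ( 8 * ( y + ( x + x ) ) ) == 4

Derivation:
post: y == 4
stmt 3: y := 8 * z  -- replace 1 occurrence(s) of y with (8 * z)
  => ( 8 * z ) == 4
stmt 2: z := y + z  -- replace 1 occurrence(s) of z with (y + z)
  => ( 8 * ( y + z ) ) == 4
stmt 1: z := x + x  -- replace 1 occurrence(s) of z with (x + x)
  => ( 8 * ( y + ( x + x ) ) ) == 4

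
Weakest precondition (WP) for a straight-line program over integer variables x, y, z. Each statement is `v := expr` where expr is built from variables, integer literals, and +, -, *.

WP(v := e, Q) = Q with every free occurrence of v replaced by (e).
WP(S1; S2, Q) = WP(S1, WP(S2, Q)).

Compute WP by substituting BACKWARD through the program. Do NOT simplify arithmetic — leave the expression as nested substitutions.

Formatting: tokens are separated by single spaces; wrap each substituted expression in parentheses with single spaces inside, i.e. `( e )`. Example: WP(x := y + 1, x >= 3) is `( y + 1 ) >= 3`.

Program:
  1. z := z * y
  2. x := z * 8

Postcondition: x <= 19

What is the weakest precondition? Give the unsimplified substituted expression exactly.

Answer: ( ( z * y ) * 8 ) <= 19

Derivation:
post: x <= 19
stmt 2: x := z * 8  -- replace 1 occurrence(s) of x with (z * 8)
  => ( z * 8 ) <= 19
stmt 1: z := z * y  -- replace 1 occurrence(s) of z with (z * y)
  => ( ( z * y ) * 8 ) <= 19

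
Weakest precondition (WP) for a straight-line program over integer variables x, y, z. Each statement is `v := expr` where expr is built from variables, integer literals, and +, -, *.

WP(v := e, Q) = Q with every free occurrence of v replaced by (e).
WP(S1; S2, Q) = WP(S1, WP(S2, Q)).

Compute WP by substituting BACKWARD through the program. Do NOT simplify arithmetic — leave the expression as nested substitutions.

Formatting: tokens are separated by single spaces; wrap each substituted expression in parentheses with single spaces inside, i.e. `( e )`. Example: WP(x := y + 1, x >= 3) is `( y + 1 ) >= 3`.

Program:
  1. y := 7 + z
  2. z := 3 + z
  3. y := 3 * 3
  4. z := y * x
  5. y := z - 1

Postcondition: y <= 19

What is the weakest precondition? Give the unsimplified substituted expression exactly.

Answer: ( ( ( 3 * 3 ) * x ) - 1 ) <= 19

Derivation:
post: y <= 19
stmt 5: y := z - 1  -- replace 1 occurrence(s) of y with (z - 1)
  => ( z - 1 ) <= 19
stmt 4: z := y * x  -- replace 1 occurrence(s) of z with (y * x)
  => ( ( y * x ) - 1 ) <= 19
stmt 3: y := 3 * 3  -- replace 1 occurrence(s) of y with (3 * 3)
  => ( ( ( 3 * 3 ) * x ) - 1 ) <= 19
stmt 2: z := 3 + z  -- replace 0 occurrence(s) of z with (3 + z)
  => ( ( ( 3 * 3 ) * x ) - 1 ) <= 19
stmt 1: y := 7 + z  -- replace 0 occurrence(s) of y with (7 + z)
  => ( ( ( 3 * 3 ) * x ) - 1 ) <= 19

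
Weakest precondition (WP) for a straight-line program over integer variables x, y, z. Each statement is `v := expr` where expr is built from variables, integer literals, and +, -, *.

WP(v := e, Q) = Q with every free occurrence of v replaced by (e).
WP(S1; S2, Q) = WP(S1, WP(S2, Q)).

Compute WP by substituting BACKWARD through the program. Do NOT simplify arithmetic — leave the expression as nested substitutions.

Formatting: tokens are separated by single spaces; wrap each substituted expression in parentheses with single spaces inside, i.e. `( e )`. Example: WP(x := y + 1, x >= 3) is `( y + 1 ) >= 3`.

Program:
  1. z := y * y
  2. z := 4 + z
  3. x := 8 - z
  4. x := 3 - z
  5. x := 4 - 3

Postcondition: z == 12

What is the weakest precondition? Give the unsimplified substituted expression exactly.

Answer: ( 4 + ( y * y ) ) == 12

Derivation:
post: z == 12
stmt 5: x := 4 - 3  -- replace 0 occurrence(s) of x with (4 - 3)
  => z == 12
stmt 4: x := 3 - z  -- replace 0 occurrence(s) of x with (3 - z)
  => z == 12
stmt 3: x := 8 - z  -- replace 0 occurrence(s) of x with (8 - z)
  => z == 12
stmt 2: z := 4 + z  -- replace 1 occurrence(s) of z with (4 + z)
  => ( 4 + z ) == 12
stmt 1: z := y * y  -- replace 1 occurrence(s) of z with (y * y)
  => ( 4 + ( y * y ) ) == 12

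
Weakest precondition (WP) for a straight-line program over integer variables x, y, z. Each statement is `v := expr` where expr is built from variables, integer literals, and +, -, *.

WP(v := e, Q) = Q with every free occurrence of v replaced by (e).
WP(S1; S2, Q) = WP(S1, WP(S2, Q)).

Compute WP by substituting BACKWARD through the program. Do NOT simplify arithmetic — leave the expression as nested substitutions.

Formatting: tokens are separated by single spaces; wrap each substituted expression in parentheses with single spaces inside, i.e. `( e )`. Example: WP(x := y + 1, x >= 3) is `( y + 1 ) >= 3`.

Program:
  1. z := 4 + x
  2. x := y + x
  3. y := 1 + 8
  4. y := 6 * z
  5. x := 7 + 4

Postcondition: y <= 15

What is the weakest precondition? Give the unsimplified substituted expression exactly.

post: y <= 15
stmt 5: x := 7 + 4  -- replace 0 occurrence(s) of x with (7 + 4)
  => y <= 15
stmt 4: y := 6 * z  -- replace 1 occurrence(s) of y with (6 * z)
  => ( 6 * z ) <= 15
stmt 3: y := 1 + 8  -- replace 0 occurrence(s) of y with (1 + 8)
  => ( 6 * z ) <= 15
stmt 2: x := y + x  -- replace 0 occurrence(s) of x with (y + x)
  => ( 6 * z ) <= 15
stmt 1: z := 4 + x  -- replace 1 occurrence(s) of z with (4 + x)
  => ( 6 * ( 4 + x ) ) <= 15

Answer: ( 6 * ( 4 + x ) ) <= 15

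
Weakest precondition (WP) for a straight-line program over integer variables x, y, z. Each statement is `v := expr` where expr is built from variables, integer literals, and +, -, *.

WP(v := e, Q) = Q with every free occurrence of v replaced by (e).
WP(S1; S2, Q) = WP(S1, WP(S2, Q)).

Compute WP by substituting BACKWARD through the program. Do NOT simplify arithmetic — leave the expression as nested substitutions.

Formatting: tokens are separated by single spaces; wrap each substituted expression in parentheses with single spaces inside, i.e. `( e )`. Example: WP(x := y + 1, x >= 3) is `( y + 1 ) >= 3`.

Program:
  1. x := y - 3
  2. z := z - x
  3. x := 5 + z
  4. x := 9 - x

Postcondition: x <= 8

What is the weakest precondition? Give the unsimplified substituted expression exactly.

Answer: ( 9 - ( 5 + ( z - ( y - 3 ) ) ) ) <= 8

Derivation:
post: x <= 8
stmt 4: x := 9 - x  -- replace 1 occurrence(s) of x with (9 - x)
  => ( 9 - x ) <= 8
stmt 3: x := 5 + z  -- replace 1 occurrence(s) of x with (5 + z)
  => ( 9 - ( 5 + z ) ) <= 8
stmt 2: z := z - x  -- replace 1 occurrence(s) of z with (z - x)
  => ( 9 - ( 5 + ( z - x ) ) ) <= 8
stmt 1: x := y - 3  -- replace 1 occurrence(s) of x with (y - 3)
  => ( 9 - ( 5 + ( z - ( y - 3 ) ) ) ) <= 8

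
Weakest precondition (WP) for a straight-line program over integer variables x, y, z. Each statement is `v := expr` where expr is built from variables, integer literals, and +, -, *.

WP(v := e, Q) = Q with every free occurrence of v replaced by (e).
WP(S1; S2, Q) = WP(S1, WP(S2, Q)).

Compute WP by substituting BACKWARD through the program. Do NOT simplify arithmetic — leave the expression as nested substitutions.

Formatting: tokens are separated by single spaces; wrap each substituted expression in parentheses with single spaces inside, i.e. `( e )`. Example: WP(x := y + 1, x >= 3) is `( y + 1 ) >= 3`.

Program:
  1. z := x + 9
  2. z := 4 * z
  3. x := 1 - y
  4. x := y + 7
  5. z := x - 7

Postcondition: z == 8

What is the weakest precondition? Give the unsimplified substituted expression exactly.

post: z == 8
stmt 5: z := x - 7  -- replace 1 occurrence(s) of z with (x - 7)
  => ( x - 7 ) == 8
stmt 4: x := y + 7  -- replace 1 occurrence(s) of x with (y + 7)
  => ( ( y + 7 ) - 7 ) == 8
stmt 3: x := 1 - y  -- replace 0 occurrence(s) of x with (1 - y)
  => ( ( y + 7 ) - 7 ) == 8
stmt 2: z := 4 * z  -- replace 0 occurrence(s) of z with (4 * z)
  => ( ( y + 7 ) - 7 ) == 8
stmt 1: z := x + 9  -- replace 0 occurrence(s) of z with (x + 9)
  => ( ( y + 7 ) - 7 ) == 8

Answer: ( ( y + 7 ) - 7 ) == 8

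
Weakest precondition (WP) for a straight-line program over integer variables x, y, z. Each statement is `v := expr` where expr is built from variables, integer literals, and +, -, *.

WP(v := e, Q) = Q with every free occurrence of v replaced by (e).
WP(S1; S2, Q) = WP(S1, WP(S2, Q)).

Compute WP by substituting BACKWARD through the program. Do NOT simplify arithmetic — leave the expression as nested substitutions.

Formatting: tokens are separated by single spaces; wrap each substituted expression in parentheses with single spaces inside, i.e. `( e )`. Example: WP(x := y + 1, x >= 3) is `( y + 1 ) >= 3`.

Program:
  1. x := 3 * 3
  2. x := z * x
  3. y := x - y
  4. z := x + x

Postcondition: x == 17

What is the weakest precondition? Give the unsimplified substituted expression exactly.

post: x == 17
stmt 4: z := x + x  -- replace 0 occurrence(s) of z with (x + x)
  => x == 17
stmt 3: y := x - y  -- replace 0 occurrence(s) of y with (x - y)
  => x == 17
stmt 2: x := z * x  -- replace 1 occurrence(s) of x with (z * x)
  => ( z * x ) == 17
stmt 1: x := 3 * 3  -- replace 1 occurrence(s) of x with (3 * 3)
  => ( z * ( 3 * 3 ) ) == 17

Answer: ( z * ( 3 * 3 ) ) == 17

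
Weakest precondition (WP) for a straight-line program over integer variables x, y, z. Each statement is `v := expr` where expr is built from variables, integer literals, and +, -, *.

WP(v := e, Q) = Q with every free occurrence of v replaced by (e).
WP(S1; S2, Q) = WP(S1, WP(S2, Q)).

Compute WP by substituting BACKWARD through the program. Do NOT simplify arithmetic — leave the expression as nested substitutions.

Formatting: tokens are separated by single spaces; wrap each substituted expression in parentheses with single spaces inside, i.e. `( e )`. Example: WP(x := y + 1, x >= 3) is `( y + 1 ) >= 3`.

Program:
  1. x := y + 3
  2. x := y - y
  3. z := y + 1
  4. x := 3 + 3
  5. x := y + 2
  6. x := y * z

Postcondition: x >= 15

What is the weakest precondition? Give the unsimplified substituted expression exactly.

Answer: ( y * ( y + 1 ) ) >= 15

Derivation:
post: x >= 15
stmt 6: x := y * z  -- replace 1 occurrence(s) of x with (y * z)
  => ( y * z ) >= 15
stmt 5: x := y + 2  -- replace 0 occurrence(s) of x with (y + 2)
  => ( y * z ) >= 15
stmt 4: x := 3 + 3  -- replace 0 occurrence(s) of x with (3 + 3)
  => ( y * z ) >= 15
stmt 3: z := y + 1  -- replace 1 occurrence(s) of z with (y + 1)
  => ( y * ( y + 1 ) ) >= 15
stmt 2: x := y - y  -- replace 0 occurrence(s) of x with (y - y)
  => ( y * ( y + 1 ) ) >= 15
stmt 1: x := y + 3  -- replace 0 occurrence(s) of x with (y + 3)
  => ( y * ( y + 1 ) ) >= 15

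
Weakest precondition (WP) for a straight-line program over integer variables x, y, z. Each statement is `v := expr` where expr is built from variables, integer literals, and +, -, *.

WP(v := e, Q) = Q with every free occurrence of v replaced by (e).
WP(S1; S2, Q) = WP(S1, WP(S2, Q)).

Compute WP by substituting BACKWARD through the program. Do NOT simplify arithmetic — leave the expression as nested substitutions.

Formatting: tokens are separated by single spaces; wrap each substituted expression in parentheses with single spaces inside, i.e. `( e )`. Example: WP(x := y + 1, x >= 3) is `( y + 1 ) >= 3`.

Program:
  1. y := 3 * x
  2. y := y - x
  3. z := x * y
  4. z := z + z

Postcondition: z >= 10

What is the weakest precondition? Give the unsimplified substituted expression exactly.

Answer: ( ( x * ( ( 3 * x ) - x ) ) + ( x * ( ( 3 * x ) - x ) ) ) >= 10

Derivation:
post: z >= 10
stmt 4: z := z + z  -- replace 1 occurrence(s) of z with (z + z)
  => ( z + z ) >= 10
stmt 3: z := x * y  -- replace 2 occurrence(s) of z with (x * y)
  => ( ( x * y ) + ( x * y ) ) >= 10
stmt 2: y := y - x  -- replace 2 occurrence(s) of y with (y - x)
  => ( ( x * ( y - x ) ) + ( x * ( y - x ) ) ) >= 10
stmt 1: y := 3 * x  -- replace 2 occurrence(s) of y with (3 * x)
  => ( ( x * ( ( 3 * x ) - x ) ) + ( x * ( ( 3 * x ) - x ) ) ) >= 10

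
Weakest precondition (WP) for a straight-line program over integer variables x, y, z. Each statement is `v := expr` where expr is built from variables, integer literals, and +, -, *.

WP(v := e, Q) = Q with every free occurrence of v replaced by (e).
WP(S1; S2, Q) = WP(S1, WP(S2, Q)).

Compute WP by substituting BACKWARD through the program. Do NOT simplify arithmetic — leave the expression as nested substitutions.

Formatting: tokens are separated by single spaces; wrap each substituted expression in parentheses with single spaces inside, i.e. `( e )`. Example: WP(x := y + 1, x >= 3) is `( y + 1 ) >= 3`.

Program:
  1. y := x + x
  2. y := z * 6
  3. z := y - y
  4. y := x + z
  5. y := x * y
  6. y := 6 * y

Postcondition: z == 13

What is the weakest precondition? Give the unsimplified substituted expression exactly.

Answer: ( ( z * 6 ) - ( z * 6 ) ) == 13

Derivation:
post: z == 13
stmt 6: y := 6 * y  -- replace 0 occurrence(s) of y with (6 * y)
  => z == 13
stmt 5: y := x * y  -- replace 0 occurrence(s) of y with (x * y)
  => z == 13
stmt 4: y := x + z  -- replace 0 occurrence(s) of y with (x + z)
  => z == 13
stmt 3: z := y - y  -- replace 1 occurrence(s) of z with (y - y)
  => ( y - y ) == 13
stmt 2: y := z * 6  -- replace 2 occurrence(s) of y with (z * 6)
  => ( ( z * 6 ) - ( z * 6 ) ) == 13
stmt 1: y := x + x  -- replace 0 occurrence(s) of y with (x + x)
  => ( ( z * 6 ) - ( z * 6 ) ) == 13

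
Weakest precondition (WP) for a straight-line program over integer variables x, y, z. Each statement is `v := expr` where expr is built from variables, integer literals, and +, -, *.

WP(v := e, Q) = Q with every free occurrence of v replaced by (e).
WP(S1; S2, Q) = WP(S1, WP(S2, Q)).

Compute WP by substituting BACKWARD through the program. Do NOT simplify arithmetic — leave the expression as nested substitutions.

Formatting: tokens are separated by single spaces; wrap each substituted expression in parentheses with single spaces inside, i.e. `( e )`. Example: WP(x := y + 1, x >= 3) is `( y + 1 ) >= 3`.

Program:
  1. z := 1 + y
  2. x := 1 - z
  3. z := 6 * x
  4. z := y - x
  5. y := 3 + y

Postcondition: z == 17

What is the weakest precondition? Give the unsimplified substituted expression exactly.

Answer: ( y - ( 1 - ( 1 + y ) ) ) == 17

Derivation:
post: z == 17
stmt 5: y := 3 + y  -- replace 0 occurrence(s) of y with (3 + y)
  => z == 17
stmt 4: z := y - x  -- replace 1 occurrence(s) of z with (y - x)
  => ( y - x ) == 17
stmt 3: z := 6 * x  -- replace 0 occurrence(s) of z with (6 * x)
  => ( y - x ) == 17
stmt 2: x := 1 - z  -- replace 1 occurrence(s) of x with (1 - z)
  => ( y - ( 1 - z ) ) == 17
stmt 1: z := 1 + y  -- replace 1 occurrence(s) of z with (1 + y)
  => ( y - ( 1 - ( 1 + y ) ) ) == 17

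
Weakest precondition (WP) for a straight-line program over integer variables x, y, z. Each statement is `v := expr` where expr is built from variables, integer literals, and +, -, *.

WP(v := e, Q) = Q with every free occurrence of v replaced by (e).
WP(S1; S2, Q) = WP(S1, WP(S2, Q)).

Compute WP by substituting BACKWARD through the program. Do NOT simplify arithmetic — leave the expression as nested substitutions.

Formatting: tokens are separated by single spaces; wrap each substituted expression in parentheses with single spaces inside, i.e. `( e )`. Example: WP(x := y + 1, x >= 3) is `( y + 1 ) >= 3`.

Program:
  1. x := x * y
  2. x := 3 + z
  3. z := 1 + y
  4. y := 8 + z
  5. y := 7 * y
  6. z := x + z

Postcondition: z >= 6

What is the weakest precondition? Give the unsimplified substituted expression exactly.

post: z >= 6
stmt 6: z := x + z  -- replace 1 occurrence(s) of z with (x + z)
  => ( x + z ) >= 6
stmt 5: y := 7 * y  -- replace 0 occurrence(s) of y with (7 * y)
  => ( x + z ) >= 6
stmt 4: y := 8 + z  -- replace 0 occurrence(s) of y with (8 + z)
  => ( x + z ) >= 6
stmt 3: z := 1 + y  -- replace 1 occurrence(s) of z with (1 + y)
  => ( x + ( 1 + y ) ) >= 6
stmt 2: x := 3 + z  -- replace 1 occurrence(s) of x with (3 + z)
  => ( ( 3 + z ) + ( 1 + y ) ) >= 6
stmt 1: x := x * y  -- replace 0 occurrence(s) of x with (x * y)
  => ( ( 3 + z ) + ( 1 + y ) ) >= 6

Answer: ( ( 3 + z ) + ( 1 + y ) ) >= 6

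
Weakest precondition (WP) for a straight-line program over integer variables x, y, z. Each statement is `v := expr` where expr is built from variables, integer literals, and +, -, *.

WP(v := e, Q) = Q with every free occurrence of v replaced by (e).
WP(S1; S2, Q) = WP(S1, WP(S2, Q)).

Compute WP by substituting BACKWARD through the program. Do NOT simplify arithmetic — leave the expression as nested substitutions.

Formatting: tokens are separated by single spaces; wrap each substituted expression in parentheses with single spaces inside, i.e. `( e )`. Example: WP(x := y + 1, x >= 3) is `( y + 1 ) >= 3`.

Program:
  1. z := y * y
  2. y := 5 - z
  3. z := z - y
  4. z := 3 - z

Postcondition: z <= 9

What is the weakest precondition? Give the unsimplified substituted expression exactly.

Answer: ( 3 - ( ( y * y ) - ( 5 - ( y * y ) ) ) ) <= 9

Derivation:
post: z <= 9
stmt 4: z := 3 - z  -- replace 1 occurrence(s) of z with (3 - z)
  => ( 3 - z ) <= 9
stmt 3: z := z - y  -- replace 1 occurrence(s) of z with (z - y)
  => ( 3 - ( z - y ) ) <= 9
stmt 2: y := 5 - z  -- replace 1 occurrence(s) of y with (5 - z)
  => ( 3 - ( z - ( 5 - z ) ) ) <= 9
stmt 1: z := y * y  -- replace 2 occurrence(s) of z with (y * y)
  => ( 3 - ( ( y * y ) - ( 5 - ( y * y ) ) ) ) <= 9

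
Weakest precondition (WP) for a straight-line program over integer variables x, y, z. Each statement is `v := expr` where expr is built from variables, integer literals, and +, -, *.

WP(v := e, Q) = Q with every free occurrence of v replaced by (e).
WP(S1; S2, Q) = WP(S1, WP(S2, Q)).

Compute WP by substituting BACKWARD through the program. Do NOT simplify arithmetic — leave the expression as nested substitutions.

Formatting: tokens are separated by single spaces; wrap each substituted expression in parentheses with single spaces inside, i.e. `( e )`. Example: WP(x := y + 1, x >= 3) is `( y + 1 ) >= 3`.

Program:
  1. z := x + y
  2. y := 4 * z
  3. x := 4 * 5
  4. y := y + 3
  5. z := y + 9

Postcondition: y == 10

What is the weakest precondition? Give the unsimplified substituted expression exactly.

Answer: ( ( 4 * ( x + y ) ) + 3 ) == 10

Derivation:
post: y == 10
stmt 5: z := y + 9  -- replace 0 occurrence(s) of z with (y + 9)
  => y == 10
stmt 4: y := y + 3  -- replace 1 occurrence(s) of y with (y + 3)
  => ( y + 3 ) == 10
stmt 3: x := 4 * 5  -- replace 0 occurrence(s) of x with (4 * 5)
  => ( y + 3 ) == 10
stmt 2: y := 4 * z  -- replace 1 occurrence(s) of y with (4 * z)
  => ( ( 4 * z ) + 3 ) == 10
stmt 1: z := x + y  -- replace 1 occurrence(s) of z with (x + y)
  => ( ( 4 * ( x + y ) ) + 3 ) == 10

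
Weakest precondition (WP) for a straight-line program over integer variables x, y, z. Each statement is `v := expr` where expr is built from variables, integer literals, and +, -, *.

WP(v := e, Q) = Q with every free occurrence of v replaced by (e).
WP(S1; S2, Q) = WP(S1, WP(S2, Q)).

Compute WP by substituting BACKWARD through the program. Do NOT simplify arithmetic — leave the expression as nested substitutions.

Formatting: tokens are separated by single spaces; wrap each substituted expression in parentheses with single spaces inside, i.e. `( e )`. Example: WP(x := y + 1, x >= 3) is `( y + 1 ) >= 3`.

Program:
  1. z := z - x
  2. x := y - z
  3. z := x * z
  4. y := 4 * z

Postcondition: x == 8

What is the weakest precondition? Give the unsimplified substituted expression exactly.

post: x == 8
stmt 4: y := 4 * z  -- replace 0 occurrence(s) of y with (4 * z)
  => x == 8
stmt 3: z := x * z  -- replace 0 occurrence(s) of z with (x * z)
  => x == 8
stmt 2: x := y - z  -- replace 1 occurrence(s) of x with (y - z)
  => ( y - z ) == 8
stmt 1: z := z - x  -- replace 1 occurrence(s) of z with (z - x)
  => ( y - ( z - x ) ) == 8

Answer: ( y - ( z - x ) ) == 8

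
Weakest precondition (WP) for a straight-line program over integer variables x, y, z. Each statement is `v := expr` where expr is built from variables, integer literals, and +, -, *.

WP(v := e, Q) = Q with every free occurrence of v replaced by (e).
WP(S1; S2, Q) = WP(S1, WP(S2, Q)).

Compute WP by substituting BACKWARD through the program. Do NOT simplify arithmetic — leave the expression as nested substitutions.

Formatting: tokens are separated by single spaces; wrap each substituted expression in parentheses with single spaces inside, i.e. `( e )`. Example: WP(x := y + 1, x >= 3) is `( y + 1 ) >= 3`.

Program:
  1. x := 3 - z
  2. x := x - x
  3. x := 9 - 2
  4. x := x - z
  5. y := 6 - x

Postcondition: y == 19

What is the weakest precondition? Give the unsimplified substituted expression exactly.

Answer: ( 6 - ( ( 9 - 2 ) - z ) ) == 19

Derivation:
post: y == 19
stmt 5: y := 6 - x  -- replace 1 occurrence(s) of y with (6 - x)
  => ( 6 - x ) == 19
stmt 4: x := x - z  -- replace 1 occurrence(s) of x with (x - z)
  => ( 6 - ( x - z ) ) == 19
stmt 3: x := 9 - 2  -- replace 1 occurrence(s) of x with (9 - 2)
  => ( 6 - ( ( 9 - 2 ) - z ) ) == 19
stmt 2: x := x - x  -- replace 0 occurrence(s) of x with (x - x)
  => ( 6 - ( ( 9 - 2 ) - z ) ) == 19
stmt 1: x := 3 - z  -- replace 0 occurrence(s) of x with (3 - z)
  => ( 6 - ( ( 9 - 2 ) - z ) ) == 19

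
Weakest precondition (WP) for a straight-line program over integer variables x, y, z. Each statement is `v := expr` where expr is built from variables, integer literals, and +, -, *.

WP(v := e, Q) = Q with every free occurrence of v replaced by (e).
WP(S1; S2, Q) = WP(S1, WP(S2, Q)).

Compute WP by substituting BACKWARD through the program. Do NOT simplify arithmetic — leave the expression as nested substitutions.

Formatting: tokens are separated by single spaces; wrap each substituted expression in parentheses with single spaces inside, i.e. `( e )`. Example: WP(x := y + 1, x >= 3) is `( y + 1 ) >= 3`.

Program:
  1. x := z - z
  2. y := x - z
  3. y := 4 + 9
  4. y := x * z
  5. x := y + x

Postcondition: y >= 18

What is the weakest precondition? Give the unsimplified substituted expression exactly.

Answer: ( ( z - z ) * z ) >= 18

Derivation:
post: y >= 18
stmt 5: x := y + x  -- replace 0 occurrence(s) of x with (y + x)
  => y >= 18
stmt 4: y := x * z  -- replace 1 occurrence(s) of y with (x * z)
  => ( x * z ) >= 18
stmt 3: y := 4 + 9  -- replace 0 occurrence(s) of y with (4 + 9)
  => ( x * z ) >= 18
stmt 2: y := x - z  -- replace 0 occurrence(s) of y with (x - z)
  => ( x * z ) >= 18
stmt 1: x := z - z  -- replace 1 occurrence(s) of x with (z - z)
  => ( ( z - z ) * z ) >= 18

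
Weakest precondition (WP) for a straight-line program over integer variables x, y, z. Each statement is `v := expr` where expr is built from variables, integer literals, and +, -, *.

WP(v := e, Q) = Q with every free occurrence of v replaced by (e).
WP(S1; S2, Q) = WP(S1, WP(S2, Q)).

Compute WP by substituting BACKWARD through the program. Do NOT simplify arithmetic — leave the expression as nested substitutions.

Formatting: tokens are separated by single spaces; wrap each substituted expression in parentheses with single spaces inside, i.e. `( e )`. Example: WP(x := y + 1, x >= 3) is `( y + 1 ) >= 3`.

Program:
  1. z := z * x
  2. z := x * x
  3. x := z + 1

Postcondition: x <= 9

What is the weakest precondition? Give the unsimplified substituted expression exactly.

Answer: ( ( x * x ) + 1 ) <= 9

Derivation:
post: x <= 9
stmt 3: x := z + 1  -- replace 1 occurrence(s) of x with (z + 1)
  => ( z + 1 ) <= 9
stmt 2: z := x * x  -- replace 1 occurrence(s) of z with (x * x)
  => ( ( x * x ) + 1 ) <= 9
stmt 1: z := z * x  -- replace 0 occurrence(s) of z with (z * x)
  => ( ( x * x ) + 1 ) <= 9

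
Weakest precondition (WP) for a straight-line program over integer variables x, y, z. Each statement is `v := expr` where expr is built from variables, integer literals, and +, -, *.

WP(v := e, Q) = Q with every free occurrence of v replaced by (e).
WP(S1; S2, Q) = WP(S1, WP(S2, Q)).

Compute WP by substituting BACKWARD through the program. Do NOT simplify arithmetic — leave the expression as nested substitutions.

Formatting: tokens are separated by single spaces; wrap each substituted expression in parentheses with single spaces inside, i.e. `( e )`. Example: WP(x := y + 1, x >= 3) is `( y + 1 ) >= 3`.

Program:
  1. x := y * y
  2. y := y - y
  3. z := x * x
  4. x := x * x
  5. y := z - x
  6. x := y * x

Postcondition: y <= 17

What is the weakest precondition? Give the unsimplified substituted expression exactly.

Answer: ( ( ( y * y ) * ( y * y ) ) - ( ( y * y ) * ( y * y ) ) ) <= 17

Derivation:
post: y <= 17
stmt 6: x := y * x  -- replace 0 occurrence(s) of x with (y * x)
  => y <= 17
stmt 5: y := z - x  -- replace 1 occurrence(s) of y with (z - x)
  => ( z - x ) <= 17
stmt 4: x := x * x  -- replace 1 occurrence(s) of x with (x * x)
  => ( z - ( x * x ) ) <= 17
stmt 3: z := x * x  -- replace 1 occurrence(s) of z with (x * x)
  => ( ( x * x ) - ( x * x ) ) <= 17
stmt 2: y := y - y  -- replace 0 occurrence(s) of y with (y - y)
  => ( ( x * x ) - ( x * x ) ) <= 17
stmt 1: x := y * y  -- replace 4 occurrence(s) of x with (y * y)
  => ( ( ( y * y ) * ( y * y ) ) - ( ( y * y ) * ( y * y ) ) ) <= 17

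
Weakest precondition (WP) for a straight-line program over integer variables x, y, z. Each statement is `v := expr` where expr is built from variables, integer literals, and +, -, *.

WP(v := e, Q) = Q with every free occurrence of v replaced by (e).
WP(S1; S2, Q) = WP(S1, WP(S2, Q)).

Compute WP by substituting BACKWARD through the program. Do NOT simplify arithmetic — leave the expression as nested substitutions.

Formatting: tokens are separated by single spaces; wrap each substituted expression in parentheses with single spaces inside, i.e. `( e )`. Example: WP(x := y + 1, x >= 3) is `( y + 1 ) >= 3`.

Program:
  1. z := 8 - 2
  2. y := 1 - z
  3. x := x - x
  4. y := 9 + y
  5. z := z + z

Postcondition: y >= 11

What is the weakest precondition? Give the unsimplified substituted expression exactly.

post: y >= 11
stmt 5: z := z + z  -- replace 0 occurrence(s) of z with (z + z)
  => y >= 11
stmt 4: y := 9 + y  -- replace 1 occurrence(s) of y with (9 + y)
  => ( 9 + y ) >= 11
stmt 3: x := x - x  -- replace 0 occurrence(s) of x with (x - x)
  => ( 9 + y ) >= 11
stmt 2: y := 1 - z  -- replace 1 occurrence(s) of y with (1 - z)
  => ( 9 + ( 1 - z ) ) >= 11
stmt 1: z := 8 - 2  -- replace 1 occurrence(s) of z with (8 - 2)
  => ( 9 + ( 1 - ( 8 - 2 ) ) ) >= 11

Answer: ( 9 + ( 1 - ( 8 - 2 ) ) ) >= 11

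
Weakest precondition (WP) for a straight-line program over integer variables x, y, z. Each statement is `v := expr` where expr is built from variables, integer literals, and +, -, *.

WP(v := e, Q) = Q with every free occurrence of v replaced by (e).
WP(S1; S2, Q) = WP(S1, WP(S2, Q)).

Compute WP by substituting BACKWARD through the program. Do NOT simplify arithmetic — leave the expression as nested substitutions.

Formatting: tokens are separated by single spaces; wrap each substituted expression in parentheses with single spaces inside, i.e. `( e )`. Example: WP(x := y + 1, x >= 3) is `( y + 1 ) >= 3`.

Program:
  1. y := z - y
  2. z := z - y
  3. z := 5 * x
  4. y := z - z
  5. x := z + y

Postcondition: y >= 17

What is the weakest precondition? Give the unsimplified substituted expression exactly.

post: y >= 17
stmt 5: x := z + y  -- replace 0 occurrence(s) of x with (z + y)
  => y >= 17
stmt 4: y := z - z  -- replace 1 occurrence(s) of y with (z - z)
  => ( z - z ) >= 17
stmt 3: z := 5 * x  -- replace 2 occurrence(s) of z with (5 * x)
  => ( ( 5 * x ) - ( 5 * x ) ) >= 17
stmt 2: z := z - y  -- replace 0 occurrence(s) of z with (z - y)
  => ( ( 5 * x ) - ( 5 * x ) ) >= 17
stmt 1: y := z - y  -- replace 0 occurrence(s) of y with (z - y)
  => ( ( 5 * x ) - ( 5 * x ) ) >= 17

Answer: ( ( 5 * x ) - ( 5 * x ) ) >= 17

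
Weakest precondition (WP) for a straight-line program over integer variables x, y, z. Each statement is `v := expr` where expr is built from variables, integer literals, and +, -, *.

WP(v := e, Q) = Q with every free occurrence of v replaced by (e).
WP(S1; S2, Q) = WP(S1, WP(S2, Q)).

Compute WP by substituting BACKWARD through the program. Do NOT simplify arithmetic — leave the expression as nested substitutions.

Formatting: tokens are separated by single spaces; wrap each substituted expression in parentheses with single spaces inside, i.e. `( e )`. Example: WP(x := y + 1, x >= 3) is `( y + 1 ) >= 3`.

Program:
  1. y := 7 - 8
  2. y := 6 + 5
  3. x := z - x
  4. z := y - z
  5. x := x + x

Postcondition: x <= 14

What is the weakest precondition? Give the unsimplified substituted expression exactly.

Answer: ( ( z - x ) + ( z - x ) ) <= 14

Derivation:
post: x <= 14
stmt 5: x := x + x  -- replace 1 occurrence(s) of x with (x + x)
  => ( x + x ) <= 14
stmt 4: z := y - z  -- replace 0 occurrence(s) of z with (y - z)
  => ( x + x ) <= 14
stmt 3: x := z - x  -- replace 2 occurrence(s) of x with (z - x)
  => ( ( z - x ) + ( z - x ) ) <= 14
stmt 2: y := 6 + 5  -- replace 0 occurrence(s) of y with (6 + 5)
  => ( ( z - x ) + ( z - x ) ) <= 14
stmt 1: y := 7 - 8  -- replace 0 occurrence(s) of y with (7 - 8)
  => ( ( z - x ) + ( z - x ) ) <= 14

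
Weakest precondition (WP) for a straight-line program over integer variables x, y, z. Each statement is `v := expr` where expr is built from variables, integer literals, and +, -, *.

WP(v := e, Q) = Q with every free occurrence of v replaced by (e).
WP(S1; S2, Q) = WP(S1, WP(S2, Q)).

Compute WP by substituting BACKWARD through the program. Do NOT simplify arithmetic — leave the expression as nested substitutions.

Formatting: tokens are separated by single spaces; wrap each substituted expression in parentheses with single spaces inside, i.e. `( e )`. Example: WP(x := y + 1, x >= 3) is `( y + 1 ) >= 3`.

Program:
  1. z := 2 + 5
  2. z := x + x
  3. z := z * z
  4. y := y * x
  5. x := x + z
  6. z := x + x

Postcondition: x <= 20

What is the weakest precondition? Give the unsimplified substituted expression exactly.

Answer: ( x + ( ( x + x ) * ( x + x ) ) ) <= 20

Derivation:
post: x <= 20
stmt 6: z := x + x  -- replace 0 occurrence(s) of z with (x + x)
  => x <= 20
stmt 5: x := x + z  -- replace 1 occurrence(s) of x with (x + z)
  => ( x + z ) <= 20
stmt 4: y := y * x  -- replace 0 occurrence(s) of y with (y * x)
  => ( x + z ) <= 20
stmt 3: z := z * z  -- replace 1 occurrence(s) of z with (z * z)
  => ( x + ( z * z ) ) <= 20
stmt 2: z := x + x  -- replace 2 occurrence(s) of z with (x + x)
  => ( x + ( ( x + x ) * ( x + x ) ) ) <= 20
stmt 1: z := 2 + 5  -- replace 0 occurrence(s) of z with (2 + 5)
  => ( x + ( ( x + x ) * ( x + x ) ) ) <= 20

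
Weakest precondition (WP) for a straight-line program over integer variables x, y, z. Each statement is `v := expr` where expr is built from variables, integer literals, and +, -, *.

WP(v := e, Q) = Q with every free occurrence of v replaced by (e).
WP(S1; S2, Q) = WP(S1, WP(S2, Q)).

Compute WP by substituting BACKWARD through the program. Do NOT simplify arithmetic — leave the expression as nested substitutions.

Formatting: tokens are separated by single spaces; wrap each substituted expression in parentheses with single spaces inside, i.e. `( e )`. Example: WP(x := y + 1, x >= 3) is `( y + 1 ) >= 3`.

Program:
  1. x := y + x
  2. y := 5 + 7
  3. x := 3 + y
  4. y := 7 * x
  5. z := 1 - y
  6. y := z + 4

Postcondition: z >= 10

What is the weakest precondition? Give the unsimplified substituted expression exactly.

Answer: ( 1 - ( 7 * ( 3 + ( 5 + 7 ) ) ) ) >= 10

Derivation:
post: z >= 10
stmt 6: y := z + 4  -- replace 0 occurrence(s) of y with (z + 4)
  => z >= 10
stmt 5: z := 1 - y  -- replace 1 occurrence(s) of z with (1 - y)
  => ( 1 - y ) >= 10
stmt 4: y := 7 * x  -- replace 1 occurrence(s) of y with (7 * x)
  => ( 1 - ( 7 * x ) ) >= 10
stmt 3: x := 3 + y  -- replace 1 occurrence(s) of x with (3 + y)
  => ( 1 - ( 7 * ( 3 + y ) ) ) >= 10
stmt 2: y := 5 + 7  -- replace 1 occurrence(s) of y with (5 + 7)
  => ( 1 - ( 7 * ( 3 + ( 5 + 7 ) ) ) ) >= 10
stmt 1: x := y + x  -- replace 0 occurrence(s) of x with (y + x)
  => ( 1 - ( 7 * ( 3 + ( 5 + 7 ) ) ) ) >= 10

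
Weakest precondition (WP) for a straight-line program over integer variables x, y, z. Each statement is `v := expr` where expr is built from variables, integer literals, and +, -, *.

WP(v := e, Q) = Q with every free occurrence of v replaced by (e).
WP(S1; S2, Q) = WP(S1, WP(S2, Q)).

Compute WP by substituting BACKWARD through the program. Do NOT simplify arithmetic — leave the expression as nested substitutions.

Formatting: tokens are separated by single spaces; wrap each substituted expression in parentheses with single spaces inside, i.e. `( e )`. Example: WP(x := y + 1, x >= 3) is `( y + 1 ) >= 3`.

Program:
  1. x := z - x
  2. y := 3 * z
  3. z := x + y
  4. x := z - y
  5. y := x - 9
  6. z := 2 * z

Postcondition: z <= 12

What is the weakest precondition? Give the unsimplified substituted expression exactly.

post: z <= 12
stmt 6: z := 2 * z  -- replace 1 occurrence(s) of z with (2 * z)
  => ( 2 * z ) <= 12
stmt 5: y := x - 9  -- replace 0 occurrence(s) of y with (x - 9)
  => ( 2 * z ) <= 12
stmt 4: x := z - y  -- replace 0 occurrence(s) of x with (z - y)
  => ( 2 * z ) <= 12
stmt 3: z := x + y  -- replace 1 occurrence(s) of z with (x + y)
  => ( 2 * ( x + y ) ) <= 12
stmt 2: y := 3 * z  -- replace 1 occurrence(s) of y with (3 * z)
  => ( 2 * ( x + ( 3 * z ) ) ) <= 12
stmt 1: x := z - x  -- replace 1 occurrence(s) of x with (z - x)
  => ( 2 * ( ( z - x ) + ( 3 * z ) ) ) <= 12

Answer: ( 2 * ( ( z - x ) + ( 3 * z ) ) ) <= 12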